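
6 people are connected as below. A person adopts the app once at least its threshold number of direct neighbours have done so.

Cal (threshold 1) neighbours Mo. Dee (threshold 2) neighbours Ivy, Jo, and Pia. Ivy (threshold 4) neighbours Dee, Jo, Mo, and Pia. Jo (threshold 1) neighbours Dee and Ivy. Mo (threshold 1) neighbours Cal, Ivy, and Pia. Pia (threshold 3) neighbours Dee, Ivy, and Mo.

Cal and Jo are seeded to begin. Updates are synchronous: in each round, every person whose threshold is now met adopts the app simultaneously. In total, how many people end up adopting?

3

Round 1 — Cal, Jo adopt the app (initial).
Round 2 — checking thresholds:
  Dee: 1 of 3 neighbours < 2, not yet.
  Ivy: 1 of 4 neighbours < 4, not yet.
  Mo: 1 of 3 neighbours ≥ 1, adopts the app.
Round 3 — no new adoptions; cascade stops.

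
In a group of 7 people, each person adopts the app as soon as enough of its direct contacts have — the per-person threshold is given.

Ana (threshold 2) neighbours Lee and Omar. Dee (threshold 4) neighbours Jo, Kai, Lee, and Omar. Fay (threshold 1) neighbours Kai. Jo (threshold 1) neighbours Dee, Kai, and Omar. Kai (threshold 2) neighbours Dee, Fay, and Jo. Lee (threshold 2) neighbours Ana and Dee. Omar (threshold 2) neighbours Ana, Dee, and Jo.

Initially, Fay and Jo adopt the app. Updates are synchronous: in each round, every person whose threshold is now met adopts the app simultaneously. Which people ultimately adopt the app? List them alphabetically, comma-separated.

Round 1 — Fay, Jo adopt the app (initial).
Round 2 — checking thresholds:
  Dee: 1 of 4 neighbours < 4, holds.
  Kai: 2 of 3 neighbours ≥ 2, adopts the app.
  Omar: 1 of 3 neighbours < 2, holds.
Round 3 — no new adoptions; cascade stops.

Fay, Jo, Kai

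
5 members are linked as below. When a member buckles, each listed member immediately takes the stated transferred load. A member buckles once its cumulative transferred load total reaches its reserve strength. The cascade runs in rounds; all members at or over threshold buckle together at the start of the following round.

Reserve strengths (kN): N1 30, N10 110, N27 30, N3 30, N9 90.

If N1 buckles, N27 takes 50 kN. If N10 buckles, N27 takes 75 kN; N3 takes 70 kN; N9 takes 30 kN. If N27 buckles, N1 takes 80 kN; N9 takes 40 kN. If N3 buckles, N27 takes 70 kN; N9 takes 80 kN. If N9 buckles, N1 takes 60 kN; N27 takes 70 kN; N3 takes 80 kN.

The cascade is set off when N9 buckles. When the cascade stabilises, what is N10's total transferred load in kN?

0

Round 1 — N9 buckles (initial).
  N1: +60 → 60 ≥ 30
  N27: +70 → 70 ≥ 30
  N3: +80 → 80 ≥ 30
Round 2 — N1, N27, N3 buckle.
No further bucklings.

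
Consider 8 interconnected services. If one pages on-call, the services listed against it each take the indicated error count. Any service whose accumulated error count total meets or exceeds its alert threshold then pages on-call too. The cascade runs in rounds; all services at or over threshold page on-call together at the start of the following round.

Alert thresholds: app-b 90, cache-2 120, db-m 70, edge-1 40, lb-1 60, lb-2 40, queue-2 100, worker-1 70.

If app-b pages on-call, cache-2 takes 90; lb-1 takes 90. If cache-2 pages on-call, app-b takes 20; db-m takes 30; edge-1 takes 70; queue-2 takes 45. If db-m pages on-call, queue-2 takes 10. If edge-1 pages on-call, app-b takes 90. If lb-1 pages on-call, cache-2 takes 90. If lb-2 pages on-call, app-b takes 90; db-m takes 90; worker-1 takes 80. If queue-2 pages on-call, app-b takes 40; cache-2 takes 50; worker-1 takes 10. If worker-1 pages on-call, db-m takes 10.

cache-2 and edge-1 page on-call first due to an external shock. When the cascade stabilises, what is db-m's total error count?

Round 1 — cache-2, edge-1 page on-call (initial).
  app-b: +20+90 → 110 ≥ 90
  db-m: +30 → 30 < 70
  queue-2: +45 → 45 < 100
Round 2 — app-b pages on-call.
  lb-1: +90 → 90 ≥ 60
Round 3 — lb-1 pages on-call.
No further pages.

30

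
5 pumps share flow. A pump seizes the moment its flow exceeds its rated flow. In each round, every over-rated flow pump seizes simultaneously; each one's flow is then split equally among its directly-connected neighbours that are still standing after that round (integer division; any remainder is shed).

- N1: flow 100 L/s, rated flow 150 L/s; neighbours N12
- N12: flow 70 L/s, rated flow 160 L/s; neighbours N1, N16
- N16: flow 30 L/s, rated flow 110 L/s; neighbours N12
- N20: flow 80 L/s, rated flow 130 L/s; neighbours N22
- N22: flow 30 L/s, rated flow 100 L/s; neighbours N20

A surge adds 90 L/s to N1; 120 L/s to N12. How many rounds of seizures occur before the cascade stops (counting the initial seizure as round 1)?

2

Round 1 — N1 at 190 > 150; N12 at 190 > 160. N1, N12 seize.
  N1 sheds 190 L/s: no online neighbours, lost.
  N12 sheds 190 L/s to N16: 190 each.
    N16: 30+190 = 220 > 110
Round 2 — N16 seizes.
  N16 sheds 220 L/s: no online neighbours, lost.
No further seizures.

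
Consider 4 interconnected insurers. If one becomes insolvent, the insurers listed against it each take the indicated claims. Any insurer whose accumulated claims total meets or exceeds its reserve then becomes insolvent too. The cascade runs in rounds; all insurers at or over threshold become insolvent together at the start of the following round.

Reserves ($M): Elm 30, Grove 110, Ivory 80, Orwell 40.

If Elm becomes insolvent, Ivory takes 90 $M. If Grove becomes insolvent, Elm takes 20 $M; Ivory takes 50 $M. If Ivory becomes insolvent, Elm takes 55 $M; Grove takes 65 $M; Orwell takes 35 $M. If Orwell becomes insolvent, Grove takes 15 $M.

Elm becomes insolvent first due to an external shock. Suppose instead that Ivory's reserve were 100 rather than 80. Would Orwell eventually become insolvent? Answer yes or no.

With Ivory's reserve at 100:
Round 1 — Elm becomes insolvent (initial).
  Ivory: +90 → 90 < 100
No further insolvencies.

no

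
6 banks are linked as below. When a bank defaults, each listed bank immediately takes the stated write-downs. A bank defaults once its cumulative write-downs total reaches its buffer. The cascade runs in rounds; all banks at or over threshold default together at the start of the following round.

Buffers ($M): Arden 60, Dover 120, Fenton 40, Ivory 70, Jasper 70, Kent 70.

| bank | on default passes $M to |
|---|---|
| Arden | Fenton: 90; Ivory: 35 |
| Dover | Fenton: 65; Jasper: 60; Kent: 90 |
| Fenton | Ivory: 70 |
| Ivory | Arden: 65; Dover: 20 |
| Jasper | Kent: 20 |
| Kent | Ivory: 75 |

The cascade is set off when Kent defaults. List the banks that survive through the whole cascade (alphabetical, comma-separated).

Dover, Jasper

Round 1 — Kent defaults (initial).
  Ivory: +75 → 75 ≥ 70
Round 2 — Ivory defaults.
  Arden: +65 → 65 ≥ 60
  Dover: +20 → 20 < 120
Round 3 — Arden defaults.
  Fenton: +90 → 90 ≥ 40
Round 4 — Fenton defaults.
No further defaults.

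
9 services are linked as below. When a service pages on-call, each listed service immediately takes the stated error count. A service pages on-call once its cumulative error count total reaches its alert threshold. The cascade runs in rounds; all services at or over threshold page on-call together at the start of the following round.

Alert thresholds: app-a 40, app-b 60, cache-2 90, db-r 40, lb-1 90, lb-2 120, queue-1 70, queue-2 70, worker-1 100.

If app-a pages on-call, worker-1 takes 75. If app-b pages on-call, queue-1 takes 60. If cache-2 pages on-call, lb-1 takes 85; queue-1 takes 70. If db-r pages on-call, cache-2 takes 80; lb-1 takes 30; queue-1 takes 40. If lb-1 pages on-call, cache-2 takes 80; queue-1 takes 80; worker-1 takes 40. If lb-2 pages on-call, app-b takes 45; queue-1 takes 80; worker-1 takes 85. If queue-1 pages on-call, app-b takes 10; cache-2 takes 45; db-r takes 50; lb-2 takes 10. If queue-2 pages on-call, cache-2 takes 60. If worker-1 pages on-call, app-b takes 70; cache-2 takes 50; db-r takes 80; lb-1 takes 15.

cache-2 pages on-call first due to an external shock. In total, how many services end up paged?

Round 1 — cache-2 pages on-call (initial).
  lb-1: +85 → 85 < 90
  queue-1: +70 → 70 ≥ 70
Round 2 — queue-1 pages on-call.
  app-b: +10 → 10 < 60
  db-r: +50 → 50 ≥ 40
  lb-2: +10 → 10 < 120
Round 3 — db-r pages on-call.
  lb-1: +30 → 115 ≥ 90
Round 4 — lb-1 pages on-call.
  worker-1: +40 → 40 < 100
No further pages.

4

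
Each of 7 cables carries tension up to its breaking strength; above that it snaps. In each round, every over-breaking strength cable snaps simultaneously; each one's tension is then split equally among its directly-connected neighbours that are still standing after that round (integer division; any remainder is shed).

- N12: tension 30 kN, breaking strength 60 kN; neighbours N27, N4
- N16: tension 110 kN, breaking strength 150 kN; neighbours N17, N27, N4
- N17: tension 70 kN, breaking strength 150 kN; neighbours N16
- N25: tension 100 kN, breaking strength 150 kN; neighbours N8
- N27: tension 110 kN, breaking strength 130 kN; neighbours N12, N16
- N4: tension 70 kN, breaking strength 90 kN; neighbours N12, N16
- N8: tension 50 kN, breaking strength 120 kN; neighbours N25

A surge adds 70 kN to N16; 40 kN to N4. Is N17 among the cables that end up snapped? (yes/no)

Round 1 — N16 at 180 > 150; N4 at 110 > 90. N16, N4 snap.
  N16 sheds 180 kN to N17, N27: 90 each.
    N17: 70+90 = 160 > 150
    N27: 110+90 = 200 > 130
  N4 sheds 110 kN to N12: 110 each.
    N12: 30+110 = 140 > 60
Round 2 — N12, N17, N27 snap.
  N12 sheds 140 kN: no online neighbours, lost.
  N17 sheds 160 kN: no online neighbours, lost.
  N27 sheds 200 kN: no online neighbours, lost.
No further breaks.

yes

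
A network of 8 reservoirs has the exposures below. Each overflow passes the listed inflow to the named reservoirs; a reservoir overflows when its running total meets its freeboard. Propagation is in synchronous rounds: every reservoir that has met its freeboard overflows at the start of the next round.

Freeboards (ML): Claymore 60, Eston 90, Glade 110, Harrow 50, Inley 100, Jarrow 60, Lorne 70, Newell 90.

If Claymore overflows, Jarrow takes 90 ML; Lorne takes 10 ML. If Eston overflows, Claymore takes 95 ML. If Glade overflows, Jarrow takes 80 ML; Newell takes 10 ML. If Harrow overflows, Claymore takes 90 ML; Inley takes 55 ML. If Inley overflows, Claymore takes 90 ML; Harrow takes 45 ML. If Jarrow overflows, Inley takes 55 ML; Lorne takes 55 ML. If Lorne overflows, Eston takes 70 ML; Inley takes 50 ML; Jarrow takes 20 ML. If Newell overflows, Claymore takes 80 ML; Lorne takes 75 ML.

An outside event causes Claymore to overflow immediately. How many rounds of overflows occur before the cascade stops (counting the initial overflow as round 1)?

2

Round 1 — Claymore overflows (initial).
  Jarrow: +90 → 90 ≥ 60
  Lorne: +10 → 10 < 70
Round 2 — Jarrow overflows.
  Inley: +55 → 55 < 100
  Lorne: +55 → 65 < 70
No further overflows.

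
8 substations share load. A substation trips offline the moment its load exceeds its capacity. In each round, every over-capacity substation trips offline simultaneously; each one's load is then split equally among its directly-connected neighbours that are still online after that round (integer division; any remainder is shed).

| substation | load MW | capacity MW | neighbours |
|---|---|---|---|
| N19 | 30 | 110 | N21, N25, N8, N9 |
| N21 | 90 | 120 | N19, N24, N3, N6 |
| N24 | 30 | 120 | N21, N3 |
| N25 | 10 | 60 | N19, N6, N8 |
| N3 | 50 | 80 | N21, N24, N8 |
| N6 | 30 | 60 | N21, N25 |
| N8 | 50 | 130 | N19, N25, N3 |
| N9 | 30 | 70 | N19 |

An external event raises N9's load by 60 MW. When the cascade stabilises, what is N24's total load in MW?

119

Round 1 — N9 at 90 > 70. N9 trips offline.
  N9 sheds 90 MW to N19: 90 each.
    N19: 30+90 = 120 > 110
Round 2 — N19 trips offline.
  N19 sheds 120 MW to N21, N25, N8: 40 each.
    N21: 90+40 = 130 > 120
    N25: 10+40 = 50 ≤ 60
    N8: 50+40 = 90 ≤ 130
Round 3 — N21 trips offline.
  N21 sheds 130 MW to N24, N3, N6: 43 each (1 lost).
    N24: 30+43 = 73 ≤ 120
    N3: 50+43 = 93 > 80
    N6: 30+43 = 73 > 60
Round 4 — N3, N6 trip offline.
  N3 sheds 93 MW to N24, N8: 46 each (1 lost).
    N24: 73+46 = 119 ≤ 120
    N8: 90+46 = 136 > 130
  N6 sheds 73 MW to N25: 73 each.
    N25: 50+73 = 123 > 60
Round 5 — N25, N8 trip offline.
  N25 sheds 123 MW: no online neighbours, lost.
  N8 sheds 136 MW: no online neighbours, lost.
No further trips.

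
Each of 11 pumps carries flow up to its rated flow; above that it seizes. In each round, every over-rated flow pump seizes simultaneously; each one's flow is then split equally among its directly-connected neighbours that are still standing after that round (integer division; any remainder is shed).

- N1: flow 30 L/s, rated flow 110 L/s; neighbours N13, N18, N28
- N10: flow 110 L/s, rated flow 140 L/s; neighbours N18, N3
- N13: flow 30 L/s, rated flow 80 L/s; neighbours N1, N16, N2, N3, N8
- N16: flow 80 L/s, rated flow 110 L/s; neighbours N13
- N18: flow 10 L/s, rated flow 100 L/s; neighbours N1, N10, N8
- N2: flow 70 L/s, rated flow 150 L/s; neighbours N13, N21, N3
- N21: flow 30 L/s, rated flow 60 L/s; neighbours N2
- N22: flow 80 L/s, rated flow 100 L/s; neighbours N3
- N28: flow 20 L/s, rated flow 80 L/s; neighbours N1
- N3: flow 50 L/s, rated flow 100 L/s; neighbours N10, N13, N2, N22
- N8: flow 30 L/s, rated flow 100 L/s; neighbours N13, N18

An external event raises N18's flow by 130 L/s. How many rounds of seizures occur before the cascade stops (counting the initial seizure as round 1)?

6

Round 1 — N18 at 140 > 100. N18 seizes.
  N18 sheds 140 L/s to N1, N10, N8: 46 each (2 lost).
    N1: 30+46 = 76 ≤ 110
    N10: 110+46 = 156 > 140
    N8: 30+46 = 76 ≤ 100
Round 2 — N10 seizes.
  N10 sheds 156 L/s to N3: 156 each.
    N3: 50+156 = 206 > 100
Round 3 — N3 seizes.
  N3 sheds 206 L/s to N13, N2, N22: 68 each (2 lost).
    N13: 30+68 = 98 > 80
    N2: 70+68 = 138 ≤ 150
    N22: 80+68 = 148 > 100
Round 4 — N13, N22 seize.
  N13 sheds 98 L/s to N1, N16, N2, N8: 24 each (2 lost).
    N1: 76+24 = 100 ≤ 110
    N16: 80+24 = 104 ≤ 110
    N2: 138+24 = 162 > 150
    N8: 76+24 = 100 ≤ 100
  N22 sheds 148 L/s: no online neighbours, lost.
Round 5 — N2 seizes.
  N2 sheds 162 L/s to N21: 162 each.
    N21: 30+162 = 192 > 60
Round 6 — N21 seizes.
  N21 sheds 192 L/s: no online neighbours, lost.
No further seizures.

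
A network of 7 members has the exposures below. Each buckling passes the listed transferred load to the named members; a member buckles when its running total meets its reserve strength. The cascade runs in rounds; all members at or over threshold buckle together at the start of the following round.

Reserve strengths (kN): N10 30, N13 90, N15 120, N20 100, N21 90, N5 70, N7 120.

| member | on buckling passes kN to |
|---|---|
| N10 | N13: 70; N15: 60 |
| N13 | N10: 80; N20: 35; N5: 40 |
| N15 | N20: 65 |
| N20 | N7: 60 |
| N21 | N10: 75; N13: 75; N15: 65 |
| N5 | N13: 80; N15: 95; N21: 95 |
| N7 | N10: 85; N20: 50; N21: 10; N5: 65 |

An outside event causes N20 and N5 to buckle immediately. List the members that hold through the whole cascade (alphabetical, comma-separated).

N7

Round 1 — N20, N5 buckle (initial).
  N13: +80 → 80 < 90
  N15: +95 → 95 < 120
  N21: +95 → 95 ≥ 90
  N7: +60 → 60 < 120
Round 2 — N21 buckles.
  N10: +75 → 75 ≥ 30
  N13: +75 → 155 ≥ 90
  N15: +65 → 160 ≥ 120
Round 3 — N10, N13, N15 buckle.
No further bucklings.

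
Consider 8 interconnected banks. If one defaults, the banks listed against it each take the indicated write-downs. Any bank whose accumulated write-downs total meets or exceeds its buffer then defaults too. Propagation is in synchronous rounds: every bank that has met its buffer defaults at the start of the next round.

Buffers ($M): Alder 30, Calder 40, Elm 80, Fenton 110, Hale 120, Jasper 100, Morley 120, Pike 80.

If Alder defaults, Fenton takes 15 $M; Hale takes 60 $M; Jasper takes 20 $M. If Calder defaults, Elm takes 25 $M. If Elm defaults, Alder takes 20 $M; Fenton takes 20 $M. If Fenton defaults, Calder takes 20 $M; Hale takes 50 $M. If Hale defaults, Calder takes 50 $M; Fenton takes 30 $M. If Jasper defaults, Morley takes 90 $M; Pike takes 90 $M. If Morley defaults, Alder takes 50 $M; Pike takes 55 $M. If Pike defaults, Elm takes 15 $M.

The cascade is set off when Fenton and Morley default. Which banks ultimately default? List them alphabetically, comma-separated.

Round 1 — Fenton, Morley default (initial).
  Alder: +50 → 50 ≥ 30
  Calder: +20 → 20 < 40
  Hale: +50 → 50 < 120
  Pike: +55 → 55 < 80
Round 2 — Alder defaults.
  Hale: +60 → 110 < 120
  Jasper: +20 → 20 < 100
No further defaults.

Alder, Fenton, Morley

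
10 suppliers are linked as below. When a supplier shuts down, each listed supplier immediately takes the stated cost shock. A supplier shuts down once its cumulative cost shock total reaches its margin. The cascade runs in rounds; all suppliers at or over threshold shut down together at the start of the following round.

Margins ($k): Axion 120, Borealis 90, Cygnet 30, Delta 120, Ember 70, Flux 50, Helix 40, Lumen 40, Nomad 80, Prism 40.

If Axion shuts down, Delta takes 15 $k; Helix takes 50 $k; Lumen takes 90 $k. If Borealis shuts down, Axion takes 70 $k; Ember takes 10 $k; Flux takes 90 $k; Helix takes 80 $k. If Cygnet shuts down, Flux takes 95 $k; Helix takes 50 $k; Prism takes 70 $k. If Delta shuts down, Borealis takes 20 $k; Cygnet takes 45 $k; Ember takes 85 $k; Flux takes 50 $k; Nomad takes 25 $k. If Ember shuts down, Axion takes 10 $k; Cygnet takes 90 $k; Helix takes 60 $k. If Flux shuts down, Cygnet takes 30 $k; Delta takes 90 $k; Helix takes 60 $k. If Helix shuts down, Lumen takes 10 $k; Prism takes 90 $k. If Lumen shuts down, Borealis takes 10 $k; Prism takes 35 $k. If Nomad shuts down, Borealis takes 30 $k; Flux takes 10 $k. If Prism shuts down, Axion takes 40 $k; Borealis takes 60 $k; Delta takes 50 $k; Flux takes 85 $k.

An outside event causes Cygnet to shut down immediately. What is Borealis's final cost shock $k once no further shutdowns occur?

80

Round 1 — Cygnet shuts down (initial).
  Flux: +95 → 95 ≥ 50
  Helix: +50 → 50 ≥ 40
  Prism: +70 → 70 ≥ 40
Round 2 — Flux, Helix, Prism shut down.
  Axion: +40 → 40 < 120
  Borealis: +60 → 60 < 90
  Delta: +90+50 → 140 ≥ 120
  Lumen: +10 → 10 < 40
Round 3 — Delta shuts down.
  Borealis: +20 → 80 < 90
  Ember: +85 → 85 ≥ 70
  Nomad: +25 → 25 < 80
Round 4 — Ember shuts down.
  Axion: +10 → 50 < 120
No further shutdowns.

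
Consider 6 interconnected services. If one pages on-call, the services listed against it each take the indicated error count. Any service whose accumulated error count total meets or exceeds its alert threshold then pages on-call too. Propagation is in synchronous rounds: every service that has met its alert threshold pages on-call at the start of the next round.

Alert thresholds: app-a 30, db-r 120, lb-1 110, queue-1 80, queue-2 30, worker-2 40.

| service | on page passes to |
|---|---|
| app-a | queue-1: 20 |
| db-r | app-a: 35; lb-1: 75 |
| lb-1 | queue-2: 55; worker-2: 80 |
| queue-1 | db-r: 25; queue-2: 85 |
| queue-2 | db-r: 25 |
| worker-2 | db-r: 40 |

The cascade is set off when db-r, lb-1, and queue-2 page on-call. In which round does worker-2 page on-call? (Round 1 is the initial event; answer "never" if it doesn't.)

Round 1 — db-r, lb-1, queue-2 page on-call (initial).
  app-a: +35 → 35 ≥ 30
  worker-2: +80 → 80 ≥ 40
Round 2 — app-a, worker-2 page on-call.
  queue-1: +20 → 20 < 80
No further pages.

2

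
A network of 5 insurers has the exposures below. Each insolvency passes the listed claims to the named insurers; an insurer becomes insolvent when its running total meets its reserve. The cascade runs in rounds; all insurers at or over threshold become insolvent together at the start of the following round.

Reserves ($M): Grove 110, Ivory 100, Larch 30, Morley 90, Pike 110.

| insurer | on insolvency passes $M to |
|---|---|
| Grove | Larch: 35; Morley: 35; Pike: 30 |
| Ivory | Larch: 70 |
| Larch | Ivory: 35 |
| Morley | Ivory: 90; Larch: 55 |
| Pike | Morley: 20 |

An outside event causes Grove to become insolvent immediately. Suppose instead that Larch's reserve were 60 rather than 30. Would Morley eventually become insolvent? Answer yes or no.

no

With Larch's reserve at 60:
Round 1 — Grove becomes insolvent (initial).
  Larch: +35 → 35 < 60
  Morley: +35 → 35 < 90
  Pike: +30 → 30 < 110
No further insolvencies.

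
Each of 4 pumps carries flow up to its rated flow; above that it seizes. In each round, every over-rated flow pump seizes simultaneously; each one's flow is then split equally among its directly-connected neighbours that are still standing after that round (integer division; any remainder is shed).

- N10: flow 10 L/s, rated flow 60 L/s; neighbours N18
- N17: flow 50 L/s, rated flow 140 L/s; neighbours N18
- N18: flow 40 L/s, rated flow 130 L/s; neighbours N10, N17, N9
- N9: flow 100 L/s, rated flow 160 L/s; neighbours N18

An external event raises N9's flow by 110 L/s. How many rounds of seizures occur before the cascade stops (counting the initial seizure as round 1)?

3

Round 1 — N9 at 210 > 160. N9 seizes.
  N9 sheds 210 L/s to N18: 210 each.
    N18: 40+210 = 250 > 130
Round 2 — N18 seizes.
  N18 sheds 250 L/s to N10, N17: 125 each.
    N10: 10+125 = 135 > 60
    N17: 50+125 = 175 > 140
Round 3 — N10, N17 seize.
  N10 sheds 135 L/s: no online neighbours, lost.
  N17 sheds 175 L/s: no online neighbours, lost.
No further seizures.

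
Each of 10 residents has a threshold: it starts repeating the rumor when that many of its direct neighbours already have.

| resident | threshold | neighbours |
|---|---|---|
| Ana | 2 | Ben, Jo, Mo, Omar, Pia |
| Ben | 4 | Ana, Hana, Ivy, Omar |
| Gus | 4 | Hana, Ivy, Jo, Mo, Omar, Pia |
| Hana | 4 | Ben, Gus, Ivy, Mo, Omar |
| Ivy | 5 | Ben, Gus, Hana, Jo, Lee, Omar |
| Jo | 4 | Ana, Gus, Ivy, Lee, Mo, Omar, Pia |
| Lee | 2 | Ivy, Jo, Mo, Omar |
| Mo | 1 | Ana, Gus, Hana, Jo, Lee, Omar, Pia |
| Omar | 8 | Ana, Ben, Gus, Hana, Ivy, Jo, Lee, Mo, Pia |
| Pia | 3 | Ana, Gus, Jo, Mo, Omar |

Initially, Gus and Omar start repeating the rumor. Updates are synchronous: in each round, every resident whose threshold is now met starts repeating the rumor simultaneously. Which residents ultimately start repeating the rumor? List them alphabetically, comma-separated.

Round 1 — Gus, Omar start repeating the rumor (initial).
Round 2 — checking thresholds:
  Ana: 1 of 5 neighbours < 2, holds.
  Ben: 1 of 4 neighbours < 4, holds.
  Hana: 2 of 5 neighbours < 4, holds.
  Ivy: 2 of 6 neighbours < 5, holds.
  Jo: 2 of 7 neighbours < 4, holds.
  Lee: 1 of 4 neighbours < 2, holds.
  Mo: 2 of 7 neighbours ≥ 1, starts repeating the rumor.
  Pia: 2 of 5 neighbours < 3, holds.
Round 3 — checking thresholds:
  Ana: 2 of 5 neighbours ≥ 2, starts repeating the rumor.
  Ben: 1 of 4 neighbours < 4, holds.
  Hana: 3 of 5 neighbours < 4, holds.
  Ivy: 2 of 6 neighbours < 5, holds.
  Jo: 3 of 7 neighbours < 4, holds.
  Lee: 2 of 4 neighbours ≥ 2, starts repeating the rumor.
  Pia: 3 of 5 neighbours ≥ 3, starts repeating the rumor.
Round 4 — checking thresholds:
  Ben: 2 of 4 neighbours < 4, holds.
  Hana: 3 of 5 neighbours < 4, holds.
  Ivy: 3 of 6 neighbours < 5, holds.
  Jo: 6 of 7 neighbours ≥ 4, starts repeating the rumor.
Round 5 — no new spreads; cascade stops.

Ana, Gus, Jo, Lee, Mo, Omar, Pia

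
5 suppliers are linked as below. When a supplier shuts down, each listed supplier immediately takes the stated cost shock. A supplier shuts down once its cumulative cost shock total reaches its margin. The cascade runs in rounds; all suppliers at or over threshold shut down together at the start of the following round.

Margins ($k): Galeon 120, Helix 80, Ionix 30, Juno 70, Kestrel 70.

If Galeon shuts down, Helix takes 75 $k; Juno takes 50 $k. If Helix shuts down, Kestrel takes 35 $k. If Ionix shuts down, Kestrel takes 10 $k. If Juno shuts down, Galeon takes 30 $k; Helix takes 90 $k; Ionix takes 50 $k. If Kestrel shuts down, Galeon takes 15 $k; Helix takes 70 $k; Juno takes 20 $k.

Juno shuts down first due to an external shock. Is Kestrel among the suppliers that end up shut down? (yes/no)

Round 1 — Juno shuts down (initial).
  Galeon: +30 → 30 < 120
  Helix: +90 → 90 ≥ 80
  Ionix: +50 → 50 ≥ 30
Round 2 — Helix, Ionix shut down.
  Kestrel: +35+10 → 45 < 70
No further shutdowns.

no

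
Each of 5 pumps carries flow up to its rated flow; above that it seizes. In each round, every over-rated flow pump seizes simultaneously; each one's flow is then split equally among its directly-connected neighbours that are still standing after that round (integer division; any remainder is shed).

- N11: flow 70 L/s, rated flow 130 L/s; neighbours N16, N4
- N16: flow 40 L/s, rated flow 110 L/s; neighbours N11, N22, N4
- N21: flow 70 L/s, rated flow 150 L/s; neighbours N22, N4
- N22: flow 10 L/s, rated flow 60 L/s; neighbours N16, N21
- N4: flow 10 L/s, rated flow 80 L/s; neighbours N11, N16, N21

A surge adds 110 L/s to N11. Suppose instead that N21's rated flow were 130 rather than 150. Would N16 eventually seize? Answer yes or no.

yes

With N21's rated flow at 130:
Round 1 — N11 at 180 > 130. N11 seizes.
  N11 sheds 180 L/s to N16, N4: 90 each.
    N16: 40+90 = 130 > 110
    N4: 10+90 = 100 > 80
Round 2 — N16, N4 seize.
  N16 sheds 130 L/s to N22: 130 each.
    N22: 10+130 = 140 > 60
  N4 sheds 100 L/s to N21: 100 each.
    N21: 70+100 = 170 > 130
Round 3 — N21, N22 seize.
  N21 sheds 170 L/s: no online neighbours, lost.
  N22 sheds 140 L/s: no online neighbours, lost.
No further seizures.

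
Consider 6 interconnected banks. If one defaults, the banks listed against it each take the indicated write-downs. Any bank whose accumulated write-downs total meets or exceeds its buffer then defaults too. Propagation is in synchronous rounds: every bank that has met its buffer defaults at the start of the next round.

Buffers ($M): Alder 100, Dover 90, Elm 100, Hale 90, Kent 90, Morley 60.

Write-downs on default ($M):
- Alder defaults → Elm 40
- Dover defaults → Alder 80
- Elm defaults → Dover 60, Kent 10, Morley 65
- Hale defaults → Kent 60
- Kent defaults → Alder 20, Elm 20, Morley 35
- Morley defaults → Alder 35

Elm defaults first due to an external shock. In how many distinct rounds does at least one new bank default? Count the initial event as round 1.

2

Round 1 — Elm defaults (initial).
  Dover: +60 → 60 < 90
  Kent: +10 → 10 < 90
  Morley: +65 → 65 ≥ 60
Round 2 — Morley defaults.
  Alder: +35 → 35 < 100
No further defaults.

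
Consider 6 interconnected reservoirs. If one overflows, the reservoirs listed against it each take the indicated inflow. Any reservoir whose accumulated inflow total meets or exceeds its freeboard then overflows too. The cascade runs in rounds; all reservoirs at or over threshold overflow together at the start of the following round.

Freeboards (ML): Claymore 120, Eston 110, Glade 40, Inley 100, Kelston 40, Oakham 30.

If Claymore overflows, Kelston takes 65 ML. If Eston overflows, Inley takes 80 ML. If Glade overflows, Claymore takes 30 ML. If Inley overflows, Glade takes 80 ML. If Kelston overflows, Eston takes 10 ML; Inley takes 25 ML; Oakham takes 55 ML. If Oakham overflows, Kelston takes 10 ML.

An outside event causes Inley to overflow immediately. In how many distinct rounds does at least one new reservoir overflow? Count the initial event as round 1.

2

Round 1 — Inley overflows (initial).
  Glade: +80 → 80 ≥ 40
Round 2 — Glade overflows.
  Claymore: +30 → 30 < 120
No further overflows.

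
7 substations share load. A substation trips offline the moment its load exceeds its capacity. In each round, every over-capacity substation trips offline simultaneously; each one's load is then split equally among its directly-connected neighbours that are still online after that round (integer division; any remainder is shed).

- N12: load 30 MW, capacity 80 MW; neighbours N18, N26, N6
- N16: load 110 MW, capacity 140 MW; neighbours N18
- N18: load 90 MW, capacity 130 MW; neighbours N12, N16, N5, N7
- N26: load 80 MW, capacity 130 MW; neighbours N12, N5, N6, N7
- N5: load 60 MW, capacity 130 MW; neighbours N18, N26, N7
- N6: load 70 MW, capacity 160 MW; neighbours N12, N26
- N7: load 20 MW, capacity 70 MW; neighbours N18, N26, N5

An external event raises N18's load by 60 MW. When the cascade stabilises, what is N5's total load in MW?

97

Round 1 — N18 at 150 > 130. N18 trips offline.
  N18 sheds 150 MW to N12, N16, N5, N7: 37 each (2 lost).
    N12: 30+37 = 67 ≤ 80
    N16: 110+37 = 147 > 140
    N5: 60+37 = 97 ≤ 130
    N7: 20+37 = 57 ≤ 70
Round 2 — N16 trips offline.
  N16 sheds 147 MW: no online neighbours, lost.
No further trips.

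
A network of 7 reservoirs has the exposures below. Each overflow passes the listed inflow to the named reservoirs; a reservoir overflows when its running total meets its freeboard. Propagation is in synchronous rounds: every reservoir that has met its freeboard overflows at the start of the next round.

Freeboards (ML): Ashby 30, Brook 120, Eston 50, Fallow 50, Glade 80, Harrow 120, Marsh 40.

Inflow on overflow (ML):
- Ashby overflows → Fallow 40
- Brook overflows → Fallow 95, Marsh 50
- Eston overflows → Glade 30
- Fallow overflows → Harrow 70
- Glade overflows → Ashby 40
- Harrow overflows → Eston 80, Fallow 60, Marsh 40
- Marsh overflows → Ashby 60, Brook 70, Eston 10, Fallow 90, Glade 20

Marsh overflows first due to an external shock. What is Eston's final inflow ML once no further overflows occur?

Round 1 — Marsh overflows (initial).
  Ashby: +60 → 60 ≥ 30
  Brook: +70 → 70 < 120
  Eston: +10 → 10 < 50
  Fallow: +90 → 90 ≥ 50
  Glade: +20 → 20 < 80
Round 2 — Ashby, Fallow overflow.
  Harrow: +70 → 70 < 120
No further overflows.

10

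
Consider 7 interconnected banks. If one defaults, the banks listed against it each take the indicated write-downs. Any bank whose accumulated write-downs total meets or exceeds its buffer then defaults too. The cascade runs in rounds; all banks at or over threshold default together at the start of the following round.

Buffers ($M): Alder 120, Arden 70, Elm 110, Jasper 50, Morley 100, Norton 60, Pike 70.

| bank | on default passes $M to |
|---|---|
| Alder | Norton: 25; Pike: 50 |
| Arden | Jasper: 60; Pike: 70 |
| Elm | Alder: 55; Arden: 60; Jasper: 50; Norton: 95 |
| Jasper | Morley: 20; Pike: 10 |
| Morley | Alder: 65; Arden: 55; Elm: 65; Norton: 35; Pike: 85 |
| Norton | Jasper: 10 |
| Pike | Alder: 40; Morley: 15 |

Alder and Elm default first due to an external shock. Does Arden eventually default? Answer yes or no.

no

Round 1 — Alder, Elm default (initial).
  Arden: +60 → 60 < 70
  Jasper: +50 → 50 ≥ 50
  Norton: +25+95 → 120 ≥ 60
  Pike: +50 → 50 < 70
Round 2 — Jasper, Norton default.
  Morley: +20 → 20 < 100
  Pike: +10 → 60 < 70
No further defaults.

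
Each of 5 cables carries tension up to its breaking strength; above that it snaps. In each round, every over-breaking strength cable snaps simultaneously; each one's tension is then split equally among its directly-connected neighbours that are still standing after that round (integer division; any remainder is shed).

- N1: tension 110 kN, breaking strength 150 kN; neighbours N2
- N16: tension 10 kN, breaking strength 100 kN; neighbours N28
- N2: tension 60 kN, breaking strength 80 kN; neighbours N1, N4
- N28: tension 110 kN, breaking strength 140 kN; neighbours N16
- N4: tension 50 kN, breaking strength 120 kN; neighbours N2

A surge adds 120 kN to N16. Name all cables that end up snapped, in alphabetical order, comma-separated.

N16, N28

Round 1 — N16 at 130 > 100. N16 snaps.
  N16 sheds 130 kN to N28: 130 each.
    N28: 110+130 = 240 > 140
Round 2 — N28 snaps.
  N28 sheds 240 kN: no online neighbours, lost.
No further breaks.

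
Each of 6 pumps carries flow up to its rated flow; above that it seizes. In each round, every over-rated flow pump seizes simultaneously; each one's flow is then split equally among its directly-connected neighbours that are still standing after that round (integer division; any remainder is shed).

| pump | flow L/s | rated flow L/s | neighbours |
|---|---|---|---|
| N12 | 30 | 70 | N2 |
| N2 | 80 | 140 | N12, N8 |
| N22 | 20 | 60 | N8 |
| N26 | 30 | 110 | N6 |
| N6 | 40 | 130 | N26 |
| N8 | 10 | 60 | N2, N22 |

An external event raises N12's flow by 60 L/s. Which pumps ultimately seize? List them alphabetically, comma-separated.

N12, N2, N22, N8

Round 1 — N12 at 90 > 70. N12 seizes.
  N12 sheds 90 L/s to N2: 90 each.
    N2: 80+90 = 170 > 140
Round 2 — N2 seizes.
  N2 sheds 170 L/s to N8: 170 each.
    N8: 10+170 = 180 > 60
Round 3 — N8 seizes.
  N8 sheds 180 L/s to N22: 180 each.
    N22: 20+180 = 200 > 60
Round 4 — N22 seizes.
  N22 sheds 200 L/s: no online neighbours, lost.
No further seizures.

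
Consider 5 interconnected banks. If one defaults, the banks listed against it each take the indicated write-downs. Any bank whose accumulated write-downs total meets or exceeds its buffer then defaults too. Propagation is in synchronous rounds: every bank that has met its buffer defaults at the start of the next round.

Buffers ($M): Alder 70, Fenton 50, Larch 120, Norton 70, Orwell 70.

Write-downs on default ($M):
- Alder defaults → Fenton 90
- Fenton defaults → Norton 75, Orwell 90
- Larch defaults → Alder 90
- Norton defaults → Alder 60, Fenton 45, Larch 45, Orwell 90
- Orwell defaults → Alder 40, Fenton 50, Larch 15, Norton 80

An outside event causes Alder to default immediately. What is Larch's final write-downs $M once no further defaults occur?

Round 1 — Alder defaults (initial).
  Fenton: +90 → 90 ≥ 50
Round 2 — Fenton defaults.
  Norton: +75 → 75 ≥ 70
  Orwell: +90 → 90 ≥ 70
Round 3 — Norton, Orwell default.
  Larch: +45+15 → 60 < 120
No further defaults.

60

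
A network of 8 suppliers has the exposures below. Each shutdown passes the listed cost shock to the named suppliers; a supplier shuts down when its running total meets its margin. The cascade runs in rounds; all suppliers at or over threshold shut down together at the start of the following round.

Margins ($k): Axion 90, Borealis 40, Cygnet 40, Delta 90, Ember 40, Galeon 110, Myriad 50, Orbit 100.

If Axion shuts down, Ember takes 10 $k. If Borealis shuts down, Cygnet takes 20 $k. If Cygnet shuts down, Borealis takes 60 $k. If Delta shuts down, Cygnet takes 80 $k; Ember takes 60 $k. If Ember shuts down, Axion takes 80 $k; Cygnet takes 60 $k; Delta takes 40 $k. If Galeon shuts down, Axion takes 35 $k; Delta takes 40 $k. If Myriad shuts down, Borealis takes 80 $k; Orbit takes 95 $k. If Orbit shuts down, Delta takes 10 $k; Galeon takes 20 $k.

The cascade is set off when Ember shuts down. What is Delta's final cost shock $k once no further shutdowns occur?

Round 1 — Ember shuts down (initial).
  Axion: +80 → 80 < 90
  Cygnet: +60 → 60 ≥ 40
  Delta: +40 → 40 < 90
Round 2 — Cygnet shuts down.
  Borealis: +60 → 60 ≥ 40
Round 3 — Borealis shuts down.
No further shutdowns.

40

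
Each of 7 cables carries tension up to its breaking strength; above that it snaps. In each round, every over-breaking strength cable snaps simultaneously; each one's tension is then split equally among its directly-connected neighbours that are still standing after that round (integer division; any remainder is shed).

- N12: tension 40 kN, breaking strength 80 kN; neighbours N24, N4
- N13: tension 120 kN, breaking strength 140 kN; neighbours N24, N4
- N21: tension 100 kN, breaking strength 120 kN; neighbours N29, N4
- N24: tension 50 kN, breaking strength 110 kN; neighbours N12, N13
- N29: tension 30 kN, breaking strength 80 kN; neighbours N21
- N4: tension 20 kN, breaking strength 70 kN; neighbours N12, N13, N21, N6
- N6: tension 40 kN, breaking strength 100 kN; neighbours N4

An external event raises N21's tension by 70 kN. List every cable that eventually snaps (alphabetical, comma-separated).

Round 1 — N21 at 170 > 120. N21 snaps.
  N21 sheds 170 kN to N29, N4: 85 each.
    N29: 30+85 = 115 > 80
    N4: 20+85 = 105 > 70
Round 2 — N29, N4 snap.
  N29 sheds 115 kN: no online neighbours, lost.
  N4 sheds 105 kN to N12, N13, N6: 35 each.
    N12: 40+35 = 75 ≤ 80
    N13: 120+35 = 155 > 140
    N6: 40+35 = 75 ≤ 100
Round 3 — N13 snaps.
  N13 sheds 155 kN to N24: 155 each.
    N24: 50+155 = 205 > 110
Round 4 — N24 snaps.
  N24 sheds 205 kN to N12: 205 each.
    N12: 75+205 = 280 > 80
Round 5 — N12 snaps.
  N12 sheds 280 kN: no online neighbours, lost.
No further breaks.

N12, N13, N21, N24, N29, N4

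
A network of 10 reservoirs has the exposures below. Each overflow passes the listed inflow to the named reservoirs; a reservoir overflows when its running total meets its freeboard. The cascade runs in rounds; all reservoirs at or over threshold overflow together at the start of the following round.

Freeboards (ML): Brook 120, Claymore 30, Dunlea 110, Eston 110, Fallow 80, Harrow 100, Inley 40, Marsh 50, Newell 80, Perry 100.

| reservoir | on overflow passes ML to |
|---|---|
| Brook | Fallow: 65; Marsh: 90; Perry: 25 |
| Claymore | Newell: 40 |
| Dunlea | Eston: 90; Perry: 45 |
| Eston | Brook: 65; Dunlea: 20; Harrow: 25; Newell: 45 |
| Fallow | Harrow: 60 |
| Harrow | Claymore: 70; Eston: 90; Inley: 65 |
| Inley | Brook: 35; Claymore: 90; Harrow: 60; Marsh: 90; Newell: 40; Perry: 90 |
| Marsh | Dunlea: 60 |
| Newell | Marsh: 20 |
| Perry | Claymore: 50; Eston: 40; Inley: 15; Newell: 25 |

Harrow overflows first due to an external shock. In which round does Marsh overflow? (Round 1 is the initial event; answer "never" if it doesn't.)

Round 1 — Harrow overflows (initial).
  Claymore: +70 → 70 ≥ 30
  Eston: +90 → 90 < 110
  Inley: +65 → 65 ≥ 40
Round 2 — Claymore, Inley overflow.
  Brook: +35 → 35 < 120
  Marsh: +90 → 90 ≥ 50
  Newell: +40+40 → 80 ≥ 80
  Perry: +90 → 90 < 100
Round 3 — Marsh, Newell overflow.
  Dunlea: +60 → 60 < 110
No further overflows.

3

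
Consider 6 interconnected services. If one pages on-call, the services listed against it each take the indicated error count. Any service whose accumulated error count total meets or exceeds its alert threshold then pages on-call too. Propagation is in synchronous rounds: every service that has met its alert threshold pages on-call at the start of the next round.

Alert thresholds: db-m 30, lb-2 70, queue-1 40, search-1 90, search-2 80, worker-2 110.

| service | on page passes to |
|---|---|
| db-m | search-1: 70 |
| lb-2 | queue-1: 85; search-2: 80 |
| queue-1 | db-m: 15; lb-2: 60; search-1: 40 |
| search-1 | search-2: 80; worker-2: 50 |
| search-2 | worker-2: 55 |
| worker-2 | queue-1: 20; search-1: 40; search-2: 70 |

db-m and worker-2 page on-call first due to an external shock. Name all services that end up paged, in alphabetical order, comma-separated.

Round 1 — db-m, worker-2 page on-call (initial).
  queue-1: +20 → 20 < 40
  search-1: +70+40 → 110 ≥ 90
  search-2: +70 → 70 < 80
Round 2 — search-1 pages on-call.
  search-2: +80 → 150 ≥ 80
Round 3 — search-2 pages on-call.
No further pages.

db-m, search-1, search-2, worker-2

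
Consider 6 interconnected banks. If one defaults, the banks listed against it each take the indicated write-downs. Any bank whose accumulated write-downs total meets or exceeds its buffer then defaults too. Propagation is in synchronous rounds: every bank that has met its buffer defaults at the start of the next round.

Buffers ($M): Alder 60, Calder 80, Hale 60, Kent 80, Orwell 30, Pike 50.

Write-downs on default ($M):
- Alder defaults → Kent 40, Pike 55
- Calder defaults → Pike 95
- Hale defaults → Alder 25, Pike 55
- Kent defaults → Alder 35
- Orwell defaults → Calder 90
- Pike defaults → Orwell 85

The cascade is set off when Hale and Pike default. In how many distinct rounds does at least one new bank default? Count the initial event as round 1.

Round 1 — Hale, Pike default (initial).
  Alder: +25 → 25 < 60
  Orwell: +85 → 85 ≥ 30
Round 2 — Orwell defaults.
  Calder: +90 → 90 ≥ 80
Round 3 — Calder defaults.
No further defaults.

3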